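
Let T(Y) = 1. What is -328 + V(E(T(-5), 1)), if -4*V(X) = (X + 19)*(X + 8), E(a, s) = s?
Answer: -373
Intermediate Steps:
V(X) = -(8 + X)*(19 + X)/4 (V(X) = -(X + 19)*(X + 8)/4 = -(19 + X)*(8 + X)/4 = -(8 + X)*(19 + X)/4)
-328 + V(E(T(-5), 1)) = -328 + (-38 - 27/4*1 - 1/4*1**2) = -328 + (-38 - 27/4 - 1/4*1) = -328 + (-38 - 27/4 - 1/4) = -328 - 45 = -373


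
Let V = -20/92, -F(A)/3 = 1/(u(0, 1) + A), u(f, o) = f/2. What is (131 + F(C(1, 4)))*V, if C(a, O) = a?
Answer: -640/23 ≈ -27.826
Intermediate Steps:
u(f, o) = f/2 (u(f, o) = f*(½) = f/2)
F(A) = -3/A (F(A) = -3/((½)*0 + A) = -3/(0 + A) = -3/A)
V = -5/23 (V = -20*1/92 = -5/23 ≈ -0.21739)
(131 + F(C(1, 4)))*V = (131 - 3/1)*(-5/23) = (131 - 3*1)*(-5/23) = (131 - 3)*(-5/23) = 128*(-5/23) = -640/23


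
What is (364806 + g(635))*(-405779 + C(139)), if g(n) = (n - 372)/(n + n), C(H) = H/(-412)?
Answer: -77455646771260821/523240 ≈ -1.4803e+11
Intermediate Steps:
C(H) = -H/412 (C(H) = H*(-1/412) = -H/412)
g(n) = (-372 + n)/(2*n) (g(n) = (-372 + n)/((2*n)) = (-372 + n)*(1/(2*n)) = (-372 + n)/(2*n))
(364806 + g(635))*(-405779 + C(139)) = (364806 + (1/2)*(-372 + 635)/635)*(-405779 - 1/412*139) = (364806 + (1/2)*(1/635)*263)*(-405779 - 139/412) = (364806 + 263/1270)*(-167181087/412) = (463303883/1270)*(-167181087/412) = -77455646771260821/523240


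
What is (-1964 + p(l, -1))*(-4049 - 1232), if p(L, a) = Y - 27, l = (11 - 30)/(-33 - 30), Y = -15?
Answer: 10593686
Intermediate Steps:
l = 19/63 (l = -19/(-63) = -19*(-1/63) = 19/63 ≈ 0.30159)
p(L, a) = -42 (p(L, a) = -15 - 27 = -42)
(-1964 + p(l, -1))*(-4049 - 1232) = (-1964 - 42)*(-4049 - 1232) = -2006*(-5281) = 10593686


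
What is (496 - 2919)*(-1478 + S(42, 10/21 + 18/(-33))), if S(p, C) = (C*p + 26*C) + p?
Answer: 806384092/231 ≈ 3.4908e+6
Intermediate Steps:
S(p, C) = p + 26*C + C*p (S(p, C) = (26*C + C*p) + p = p + 26*C + C*p)
(496 - 2919)*(-1478 + S(42, 10/21 + 18/(-33))) = (496 - 2919)*(-1478 + (42 + 26*(10/21 + 18/(-33)) + (10/21 + 18/(-33))*42)) = -2423*(-1478 + (42 + 26*(10*(1/21) + 18*(-1/33)) + (10*(1/21) + 18*(-1/33))*42)) = -2423*(-1478 + (42 + 26*(10/21 - 6/11) + (10/21 - 6/11)*42)) = -2423*(-1478 + (42 + 26*(-16/231) - 16/231*42)) = -2423*(-1478 + (42 - 416/231 - 32/11)) = -2423*(-1478 + 8614/231) = -2423*(-332804/231) = 806384092/231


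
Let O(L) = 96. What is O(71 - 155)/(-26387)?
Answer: -96/26387 ≈ -0.0036382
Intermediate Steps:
O(71 - 155)/(-26387) = 96/(-26387) = 96*(-1/26387) = -96/26387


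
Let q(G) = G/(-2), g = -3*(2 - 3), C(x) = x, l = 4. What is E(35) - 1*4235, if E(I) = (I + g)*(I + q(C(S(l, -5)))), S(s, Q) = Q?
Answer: -2810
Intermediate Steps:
g = 3 (g = -3*(-1) = 3)
q(G) = -G/2 (q(G) = G*(-½) = -G/2)
E(I) = (3 + I)*(5/2 + I) (E(I) = (I + 3)*(I - ½*(-5)) = (3 + I)*(I + 5/2) = (3 + I)*(5/2 + I))
E(35) - 1*4235 = (15/2 + 35² + (11/2)*35) - 1*4235 = (15/2 + 1225 + 385/2) - 4235 = 1425 - 4235 = -2810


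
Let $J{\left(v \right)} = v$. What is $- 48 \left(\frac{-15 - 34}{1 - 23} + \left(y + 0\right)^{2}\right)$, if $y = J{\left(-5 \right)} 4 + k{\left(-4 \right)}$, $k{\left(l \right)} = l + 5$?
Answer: $- \frac{191784}{11} \approx -17435.0$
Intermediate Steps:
$k{\left(l \right)} = 5 + l$
$y = -19$ ($y = \left(-5\right) 4 + \left(5 - 4\right) = -20 + 1 = -19$)
$- 48 \left(\frac{-15 - 34}{1 - 23} + \left(y + 0\right)^{2}\right) = - 48 \left(\frac{-15 - 34}{1 - 23} + \left(-19 + 0\right)^{2}\right) = - 48 \left(- \frac{49}{-22} + \left(-19\right)^{2}\right) = - 48 \left(\left(-49\right) \left(- \frac{1}{22}\right) + 361\right) = - 48 \left(\frac{49}{22} + 361\right) = \left(-48\right) \frac{7991}{22} = - \frac{191784}{11}$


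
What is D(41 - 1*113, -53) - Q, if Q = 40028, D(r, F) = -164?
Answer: -40192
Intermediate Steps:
D(41 - 1*113, -53) - Q = -164 - 1*40028 = -164 - 40028 = -40192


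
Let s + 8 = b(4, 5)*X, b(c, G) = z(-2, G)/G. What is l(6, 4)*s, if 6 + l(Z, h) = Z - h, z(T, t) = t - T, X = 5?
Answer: 4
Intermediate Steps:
l(Z, h) = -6 + Z - h (l(Z, h) = -6 + (Z - h) = -6 + Z - h)
b(c, G) = (2 + G)/G (b(c, G) = (G - 1*(-2))/G = (G + 2)/G = (2 + G)/G)
s = -1 (s = -8 + ((2 + 5)/5)*5 = -8 + ((⅕)*7)*5 = -8 + (7/5)*5 = -8 + 7 = -1)
l(6, 4)*s = (-6 + 6 - 1*4)*(-1) = (-6 + 6 - 4)*(-1) = -4*(-1) = 4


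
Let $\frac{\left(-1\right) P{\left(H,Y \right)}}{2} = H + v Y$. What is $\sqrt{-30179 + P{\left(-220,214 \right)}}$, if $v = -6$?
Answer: $3 i \sqrt{3019} \approx 164.84 i$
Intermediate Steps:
$P{\left(H,Y \right)} = - 2 H + 12 Y$ ($P{\left(H,Y \right)} = - 2 \left(H - 6 Y\right) = - 2 H + 12 Y$)
$\sqrt{-30179 + P{\left(-220,214 \right)}} = \sqrt{-30179 + \left(\left(-2\right) \left(-220\right) + 12 \cdot 214\right)} = \sqrt{-30179 + \left(440 + 2568\right)} = \sqrt{-30179 + 3008} = \sqrt{-27171} = 3 i \sqrt{3019}$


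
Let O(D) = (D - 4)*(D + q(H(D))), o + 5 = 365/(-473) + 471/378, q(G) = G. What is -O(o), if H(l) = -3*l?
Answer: 137047190809/1775960802 ≈ 77.168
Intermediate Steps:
o = -269719/59598 (o = -5 + (365/(-473) + 471/378) = -5 + (365*(-1/473) + 471*(1/378)) = -5 + (-365/473 + 157/126) = -5 + 28271/59598 = -269719/59598 ≈ -4.5256)
O(D) = -2*D*(-4 + D) (O(D) = (D - 4)*(D - 3*D) = (-4 + D)*(-2*D) = -2*D*(-4 + D))
-O(o) = -2*(-269719)*(4 - 1*(-269719/59598))/59598 = -2*(-269719)*(4 + 269719/59598)/59598 = -2*(-269719)*508111/(59598*59598) = -1*(-137047190809/1775960802) = 137047190809/1775960802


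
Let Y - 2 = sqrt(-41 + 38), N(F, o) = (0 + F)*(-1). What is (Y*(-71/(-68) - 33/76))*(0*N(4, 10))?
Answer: 0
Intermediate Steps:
N(F, o) = -F (N(F, o) = F*(-1) = -F)
Y = 2 + I*sqrt(3) (Y = 2 + sqrt(-41 + 38) = 2 + sqrt(-3) = 2 + I*sqrt(3) ≈ 2.0 + 1.732*I)
(Y*(-71/(-68) - 33/76))*(0*N(4, 10)) = ((2 + I*sqrt(3))*(-71/(-68) - 33/76))*(0*(-1*4)) = ((2 + I*sqrt(3))*(-71*(-1/68) - 33*1/76))*(0*(-4)) = ((2 + I*sqrt(3))*(71/68 - 33/76))*0 = ((2 + I*sqrt(3))*(197/323))*0 = (394/323 + 197*I*sqrt(3)/323)*0 = 0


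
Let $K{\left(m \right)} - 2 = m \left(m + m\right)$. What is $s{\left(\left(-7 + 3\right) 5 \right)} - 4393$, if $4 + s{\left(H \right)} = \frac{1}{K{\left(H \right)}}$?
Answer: $- \frac{3526393}{802} \approx -4397.0$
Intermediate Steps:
$K{\left(m \right)} = 2 + 2 m^{2}$ ($K{\left(m \right)} = 2 + m \left(m + m\right) = 2 + m 2 m = 2 + 2 m^{2}$)
$s{\left(H \right)} = -4 + \frac{1}{2 + 2 H^{2}}$
$s{\left(\left(-7 + 3\right) 5 \right)} - 4393 = \frac{-7 - 8 \left(\left(-7 + 3\right) 5\right)^{2}}{2 \left(1 + \left(\left(-7 + 3\right) 5\right)^{2}\right)} - 4393 = \frac{-7 - 8 \left(\left(-4\right) 5\right)^{2}}{2 \left(1 + \left(\left(-4\right) 5\right)^{2}\right)} - 4393 = \frac{-7 - 8 \left(-20\right)^{2}}{2 \left(1 + \left(-20\right)^{2}\right)} - 4393 = \frac{-7 - 3200}{2 \left(1 + 400\right)} - 4393 = \frac{-7 - 3200}{2 \cdot 401} - 4393 = \frac{1}{2} \cdot \frac{1}{401} \left(-3207\right) - 4393 = - \frac{3207}{802} - 4393 = - \frac{3526393}{802}$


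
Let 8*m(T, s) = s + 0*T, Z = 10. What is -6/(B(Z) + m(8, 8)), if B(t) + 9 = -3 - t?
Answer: 2/7 ≈ 0.28571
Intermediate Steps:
B(t) = -12 - t (B(t) = -9 + (-3 - t) = -12 - t)
m(T, s) = s/8 (m(T, s) = (s + 0*T)/8 = (s + 0)/8 = s/8)
-6/(B(Z) + m(8, 8)) = -6/((-12 - 1*10) + (⅛)*8) = -6/((-12 - 10) + 1) = -6/(-22 + 1) = -6/(-21) = -1/21*(-6) = 2/7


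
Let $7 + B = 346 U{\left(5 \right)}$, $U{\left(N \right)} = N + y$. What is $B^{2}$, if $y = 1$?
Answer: $4280761$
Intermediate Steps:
$U{\left(N \right)} = 1 + N$ ($U{\left(N \right)} = N + 1 = 1 + N$)
$B = 2069$ ($B = -7 + 346 \left(1 + 5\right) = -7 + 346 \cdot 6 = -7 + 2076 = 2069$)
$B^{2} = 2069^{2} = 4280761$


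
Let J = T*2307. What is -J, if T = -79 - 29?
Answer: 249156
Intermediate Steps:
T = -108
J = -249156 (J = -108*2307 = -249156)
-J = -1*(-249156) = 249156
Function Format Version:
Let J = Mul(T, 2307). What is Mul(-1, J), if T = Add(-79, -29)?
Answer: 249156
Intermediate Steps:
T = -108
J = -249156 (J = Mul(-108, 2307) = -249156)
Mul(-1, J) = Mul(-1, -249156) = 249156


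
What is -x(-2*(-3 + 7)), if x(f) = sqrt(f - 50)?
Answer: -I*sqrt(58) ≈ -7.6158*I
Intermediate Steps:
x(f) = sqrt(-50 + f)
-x(-2*(-3 + 7)) = -sqrt(-50 - 2*(-3 + 7)) = -sqrt(-50 - 2*4) = -sqrt(-50 - 8) = -sqrt(-58) = -I*sqrt(58)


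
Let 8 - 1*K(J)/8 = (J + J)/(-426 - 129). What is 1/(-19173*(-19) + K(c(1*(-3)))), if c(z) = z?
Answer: 185/67404919 ≈ 2.7446e-6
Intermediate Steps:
K(J) = 64 + 16*J/555 (K(J) = 64 - 8*(J + J)/(-426 - 129) = 64 - 8*2*J/(-555) = 64 - 8*2*J*(-1)/555 = 64 - (-16)*J/555 = 64 + 16*J/555)
1/(-19173*(-19) + K(c(1*(-3)))) = 1/(-19173*(-19) + (64 + 16*(1*(-3))/555)) = 1/(364287 + (64 + (16/555)*(-3))) = 1/(364287 + (64 - 16/185)) = 1/(364287 + 11824/185) = 1/(67404919/185) = 185/67404919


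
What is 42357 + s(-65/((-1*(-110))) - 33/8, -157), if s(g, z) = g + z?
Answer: 3713185/88 ≈ 42195.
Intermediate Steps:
42357 + s(-65/((-1*(-110))) - 33/8, -157) = 42357 + ((-65/((-1*(-110))) - 33/8) - 157) = 42357 + ((-65/110 - 33*1/8) - 157) = 42357 + ((-65*1/110 - 33/8) - 157) = 42357 + ((-13/22 - 33/8) - 157) = 42357 + (-415/88 - 157) = 42357 - 14231/88 = 3713185/88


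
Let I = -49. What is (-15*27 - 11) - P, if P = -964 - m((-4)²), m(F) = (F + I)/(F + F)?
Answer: 17503/32 ≈ 546.97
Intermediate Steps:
m(F) = (-49 + F)/(2*F) (m(F) = (F - 49)/(F + F) = (-49 + F)/((2*F)) = (-49 + F)*(1/(2*F)) = (-49 + F)/(2*F))
P = -30815/32 (P = -964 - (-49 + (-4)²)/(2*((-4)²)) = -964 - (-49 + 16)/(2*16) = -964 - (-33)/(2*16) = -964 - 1*(-33/32) = -964 + 33/32 = -30815/32 ≈ -962.97)
(-15*27 - 11) - P = (-15*27 - 11) - 1*(-30815/32) = (-405 - 11) + 30815/32 = -416 + 30815/32 = 17503/32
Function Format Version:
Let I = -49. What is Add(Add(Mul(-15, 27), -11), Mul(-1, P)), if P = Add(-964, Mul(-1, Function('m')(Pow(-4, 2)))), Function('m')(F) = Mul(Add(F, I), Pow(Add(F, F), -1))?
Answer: Rational(17503, 32) ≈ 546.97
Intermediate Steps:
Function('m')(F) = Mul(Rational(1, 2), Pow(F, -1), Add(-49, F)) (Function('m')(F) = Mul(Add(F, -49), Pow(Add(F, F), -1)) = Mul(Add(-49, F), Pow(Mul(2, F), -1)) = Mul(Add(-49, F), Mul(Rational(1, 2), Pow(F, -1))) = Mul(Rational(1, 2), Pow(F, -1), Add(-49, F)))
P = Rational(-30815, 32) (P = Add(-964, Mul(-1, Mul(Rational(1, 2), Pow(Pow(-4, 2), -1), Add(-49, Pow(-4, 2))))) = Add(-964, Mul(-1, Mul(Rational(1, 2), Pow(16, -1), Add(-49, 16)))) = Add(-964, Mul(-1, Mul(Rational(1, 2), Rational(1, 16), -33))) = Add(-964, Mul(-1, Rational(-33, 32))) = Add(-964, Rational(33, 32)) = Rational(-30815, 32) ≈ -962.97)
Add(Add(Mul(-15, 27), -11), Mul(-1, P)) = Add(Add(Mul(-15, 27), -11), Mul(-1, Rational(-30815, 32))) = Add(Add(-405, -11), Rational(30815, 32)) = Add(-416, Rational(30815, 32)) = Rational(17503, 32)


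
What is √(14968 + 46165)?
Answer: √61133 ≈ 247.25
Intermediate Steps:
√(14968 + 46165) = √61133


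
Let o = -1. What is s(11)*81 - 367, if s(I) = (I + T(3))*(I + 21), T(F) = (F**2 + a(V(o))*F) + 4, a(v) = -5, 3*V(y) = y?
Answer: 22961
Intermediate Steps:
V(y) = y/3
T(F) = 4 + F**2 - 5*F (T(F) = (F**2 - 5*F) + 4 = 4 + F**2 - 5*F)
s(I) = (-2 + I)*(21 + I) (s(I) = (I + (4 + 3**2 - 5*3))*(I + 21) = (I + (4 + 9 - 15))*(21 + I) = (I - 2)*(21 + I) = (-2 + I)*(21 + I))
s(11)*81 - 367 = (-42 + 11**2 + 19*11)*81 - 367 = (-42 + 121 + 209)*81 - 367 = 288*81 - 367 = 23328 - 367 = 22961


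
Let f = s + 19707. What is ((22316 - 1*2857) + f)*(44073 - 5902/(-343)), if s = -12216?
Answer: 8317617550/7 ≈ 1.1882e+9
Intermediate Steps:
f = 7491 (f = -12216 + 19707 = 7491)
((22316 - 1*2857) + f)*(44073 - 5902/(-343)) = ((22316 - 1*2857) + 7491)*(44073 - 5902/(-343)) = ((22316 - 2857) + 7491)*(44073 - 5902*(-1/343)) = (19459 + 7491)*(44073 + 5902/343) = 26950*(15122941/343) = 8317617550/7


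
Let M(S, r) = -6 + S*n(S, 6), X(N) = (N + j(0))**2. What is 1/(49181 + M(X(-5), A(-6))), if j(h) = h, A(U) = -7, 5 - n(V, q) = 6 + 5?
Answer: 1/49025 ≈ 2.0398e-5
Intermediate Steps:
n(V, q) = -6 (n(V, q) = 5 - (6 + 5) = 5 - 1*11 = 5 - 11 = -6)
X(N) = N**2 (X(N) = (N + 0)**2 = N**2)
M(S, r) = -6 - 6*S (M(S, r) = -6 + S*(-6) = -6 - 6*S)
1/(49181 + M(X(-5), A(-6))) = 1/(49181 + (-6 - 6*(-5)**2)) = 1/(49181 + (-6 - 6*25)) = 1/(49181 + (-6 - 150)) = 1/(49181 - 156) = 1/49025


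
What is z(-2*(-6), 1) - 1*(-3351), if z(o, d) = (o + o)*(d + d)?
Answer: 3399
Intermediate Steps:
z(o, d) = 4*d*o (z(o, d) = (2*o)*(2*d) = 4*d*o)
z(-2*(-6), 1) - 1*(-3351) = 4*1*(-2*(-6)) - 1*(-3351) = 4*1*12 + 3351 = 48 + 3351 = 3399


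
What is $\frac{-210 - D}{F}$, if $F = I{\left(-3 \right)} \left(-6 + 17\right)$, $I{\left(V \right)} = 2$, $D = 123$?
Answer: $- \frac{333}{22} \approx -15.136$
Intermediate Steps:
$F = 22$ ($F = 2 \left(-6 + 17\right) = 2 \cdot 11 = 22$)
$\frac{-210 - D}{F} = \frac{-210 - 123}{22} = \left(-210 - 123\right) \frac{1}{22} = \left(-333\right) \frac{1}{22} = - \frac{333}{22}$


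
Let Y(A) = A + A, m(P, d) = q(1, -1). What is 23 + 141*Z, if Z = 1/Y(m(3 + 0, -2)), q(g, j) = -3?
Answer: -½ ≈ -0.50000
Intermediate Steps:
m(P, d) = -3
Y(A) = 2*A
Z = -⅙ (Z = 1/(2*(-3)) = 1/(-6) = -⅙ ≈ -0.16667)
23 + 141*Z = 23 + 141*(-⅙) = 23 - 47/2 = -½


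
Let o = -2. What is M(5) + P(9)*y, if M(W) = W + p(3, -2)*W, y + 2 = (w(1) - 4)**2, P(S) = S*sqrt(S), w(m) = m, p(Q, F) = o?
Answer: 184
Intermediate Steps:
p(Q, F) = -2
P(S) = S**(3/2)
y = 7 (y = -2 + (1 - 4)**2 = -2 + (-3)**2 = -2 + 9 = 7)
M(W) = -W (M(W) = W - 2*W = -W)
M(5) + P(9)*y = -1*5 + 9**(3/2)*7 = -5 + 27*7 = -5 + 189 = 184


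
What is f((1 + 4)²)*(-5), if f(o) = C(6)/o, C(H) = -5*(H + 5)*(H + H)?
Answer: 132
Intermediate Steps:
C(H) = -10*H*(5 + H) (C(H) = -5*(5 + H)*2*H = -10*H*(5 + H))
f(o) = -660/o (f(o) = (-10*6*(5 + 6))/o = (-10*6*11)/o = -660/o)
f((1 + 4)²)*(-5) = -660/(1 + 4)²*(-5) = -660/(5²)*(-5) = -660/25*(-5) = -660*1/25*(-5) = -132/5*(-5) = 132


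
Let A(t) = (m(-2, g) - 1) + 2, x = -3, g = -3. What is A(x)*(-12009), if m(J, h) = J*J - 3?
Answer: -24018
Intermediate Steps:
m(J, h) = -3 + J² (m(J, h) = J² - 3 = -3 + J²)
A(t) = 2 (A(t) = ((-3 + (-2)²) - 1) + 2 = ((-3 + 4) - 1) + 2 = (1 - 1) + 2 = 0 + 2 = 2)
A(x)*(-12009) = 2*(-12009) = -24018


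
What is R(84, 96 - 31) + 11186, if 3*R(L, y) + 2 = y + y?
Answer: 33686/3 ≈ 11229.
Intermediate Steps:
R(L, y) = -⅔ + 2*y/3 (R(L, y) = -⅔ + (y + y)/3 = -⅔ + (2*y)/3 = -⅔ + 2*y/3)
R(84, 96 - 31) + 11186 = (-⅔ + 2*(96 - 31)/3) + 11186 = (-⅔ + (⅔)*65) + 11186 = (-⅔ + 130/3) + 11186 = 128/3 + 11186 = 33686/3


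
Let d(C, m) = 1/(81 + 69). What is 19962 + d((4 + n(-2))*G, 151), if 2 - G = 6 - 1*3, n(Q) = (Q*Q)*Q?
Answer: 2994301/150 ≈ 19962.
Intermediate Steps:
n(Q) = Q³ (n(Q) = Q²*Q = Q³)
G = -1 (G = 2 - (6 - 1*3) = 2 - (6 - 3) = 2 - 1*3 = 2 - 3 = -1)
d(C, m) = 1/150
19962 + d((4 + n(-2))*G, 151) = 19962 + 1/150 = 2994301/150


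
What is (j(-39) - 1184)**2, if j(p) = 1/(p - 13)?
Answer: 3790741761/2704 ≈ 1.4019e+6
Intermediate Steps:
j(p) = 1/(-13 + p)
(j(-39) - 1184)**2 = (1/(-13 - 39) - 1184)**2 = (1/(-52) - 1184)**2 = (-1/52 - 1184)**2 = (-61569/52)**2 = 3790741761/2704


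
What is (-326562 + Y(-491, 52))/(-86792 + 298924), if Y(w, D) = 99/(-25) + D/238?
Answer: -971533081/631092700 ≈ -1.5394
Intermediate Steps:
Y(w, D) = -99/25 + D/238 (Y(w, D) = 99*(-1/25) + D*(1/238) = -99/25 + D/238)
(-326562 + Y(-491, 52))/(-86792 + 298924) = (-326562 + (-99/25 + (1/238)*52))/(-86792 + 298924) = (-326562 + (-99/25 + 26/119))/212132 = (-326562 - 11131/2975)*(1/212132) = -971533081/2975*1/212132 = -971533081/631092700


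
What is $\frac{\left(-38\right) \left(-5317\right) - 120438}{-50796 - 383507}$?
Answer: $- \frac{81608}{434303} \approx -0.18791$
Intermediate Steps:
$\frac{\left(-38\right) \left(-5317\right) - 120438}{-50796 - 383507} = \frac{202046 + \left(-229911 + 109473\right)}{-434303} = \left(202046 - 120438\right) \left(- \frac{1}{434303}\right) = 81608 \left(- \frac{1}{434303}\right) = - \frac{81608}{434303}$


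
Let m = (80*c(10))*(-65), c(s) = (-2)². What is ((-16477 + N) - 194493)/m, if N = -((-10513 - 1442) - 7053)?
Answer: 95981/10400 ≈ 9.2289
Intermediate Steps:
N = 19008 (N = -(-11955 - 7053) = -1*(-19008) = 19008)
c(s) = 4
m = -20800 (m = (80*4)*(-65) = 320*(-65) = -20800)
((-16477 + N) - 194493)/m = ((-16477 + 19008) - 194493)/(-20800) = (2531 - 194493)*(-1/20800) = -191962*(-1/20800) = 95981/10400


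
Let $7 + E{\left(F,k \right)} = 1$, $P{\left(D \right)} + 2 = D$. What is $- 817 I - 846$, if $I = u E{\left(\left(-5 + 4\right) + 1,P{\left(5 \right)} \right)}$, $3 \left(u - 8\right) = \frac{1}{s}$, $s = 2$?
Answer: $39187$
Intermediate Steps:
$P{\left(D \right)} = -2 + D$
$E{\left(F,k \right)} = -6$ ($E{\left(F,k \right)} = -7 + 1 = -6$)
$u = \frac{49}{6}$ ($u = 8 + \frac{1}{3 \cdot 2} = 8 + \frac{1}{3} \cdot \frac{1}{2} = 8 + \frac{1}{6} = \frac{49}{6} \approx 8.1667$)
$I = -49$ ($I = \frac{49}{6} \left(-6\right) = -49$)
$- 817 I - 846 = \left(-817\right) \left(-49\right) - 846 = 40033 - 846 = 39187$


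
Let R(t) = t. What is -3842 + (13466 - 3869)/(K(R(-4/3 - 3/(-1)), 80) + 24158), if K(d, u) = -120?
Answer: -13192057/3434 ≈ -3841.6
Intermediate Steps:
-3842 + (13466 - 3869)/(K(R(-4/3 - 3/(-1)), 80) + 24158) = -3842 + (13466 - 3869)/(-120 + 24158) = -3842 + 9597/24038 = -3842 + 9597*(1/24038) = -3842 + 1371/3434 = -13192057/3434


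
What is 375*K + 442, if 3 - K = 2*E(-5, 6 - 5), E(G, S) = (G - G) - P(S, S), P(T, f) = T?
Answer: 2317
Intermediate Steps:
E(G, S) = -S (E(G, S) = (G - G) - S = 0 - S = -S)
K = 5 (K = 3 - 2*(-(6 - 5)) = 3 - 2*(-1*1) = 3 - 2*(-1) = 3 - 1*(-2) = 3 + 2 = 5)
375*K + 442 = 375*5 + 442 = 1875 + 442 = 2317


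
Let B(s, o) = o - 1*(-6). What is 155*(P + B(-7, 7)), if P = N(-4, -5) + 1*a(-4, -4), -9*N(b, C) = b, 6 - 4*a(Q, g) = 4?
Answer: 38905/18 ≈ 2161.4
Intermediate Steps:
a(Q, g) = ½ (a(Q, g) = 3/2 - ¼*4 = 3/2 - 1 = ½)
B(s, o) = 6 + o (B(s, o) = o + 6 = 6 + o)
N(b, C) = -b/9
P = 17/18 (P = -⅑*(-4) + 1*(½) = 4/9 + ½ = 17/18 ≈ 0.94444)
155*(P + B(-7, 7)) = 155*(17/18 + (6 + 7)) = 155*(17/18 + 13) = 155*(251/18) = 38905/18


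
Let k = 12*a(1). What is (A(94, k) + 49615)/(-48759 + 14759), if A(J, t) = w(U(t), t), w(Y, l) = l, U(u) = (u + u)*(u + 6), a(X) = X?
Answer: -49627/34000 ≈ -1.4596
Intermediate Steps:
U(u) = 2*u*(6 + u) (U(u) = (2*u)*(6 + u) = 2*u*(6 + u))
k = 12 (k = 12*1 = 12)
A(J, t) = t
(A(94, k) + 49615)/(-48759 + 14759) = (12 + 49615)/(-48759 + 14759) = 49627/(-34000) = 49627*(-1/34000) = -49627/34000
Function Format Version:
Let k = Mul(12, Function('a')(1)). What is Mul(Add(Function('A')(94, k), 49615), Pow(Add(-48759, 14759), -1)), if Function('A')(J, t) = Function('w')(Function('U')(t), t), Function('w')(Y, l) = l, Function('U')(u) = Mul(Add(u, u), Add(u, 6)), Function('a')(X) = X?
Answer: Rational(-49627, 34000) ≈ -1.4596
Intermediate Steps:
Function('U')(u) = Mul(2, u, Add(6, u)) (Function('U')(u) = Mul(Mul(2, u), Add(6, u)) = Mul(2, u, Add(6, u)))
k = 12 (k = Mul(12, 1) = 12)
Function('A')(J, t) = t
Mul(Add(Function('A')(94, k), 49615), Pow(Add(-48759, 14759), -1)) = Mul(Add(12, 49615), Pow(Add(-48759, 14759), -1)) = Mul(49627, Pow(-34000, -1)) = Mul(49627, Rational(-1, 34000)) = Rational(-49627, 34000)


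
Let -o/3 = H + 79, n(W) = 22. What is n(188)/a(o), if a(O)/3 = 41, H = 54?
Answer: 22/123 ≈ 0.17886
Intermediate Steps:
o = -399 (o = -3*(54 + 79) = -3*133 = -399)
a(O) = 123 (a(O) = 3*41 = 123)
n(188)/a(o) = 22/123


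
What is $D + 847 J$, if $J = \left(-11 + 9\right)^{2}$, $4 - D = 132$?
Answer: $3260$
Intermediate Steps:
$D = -128$ ($D = 4 - 132 = -128$)
$J = 4$ ($J = \left(-2\right)^{2} = 4$)
$D + 847 J = -128 + 847 \cdot 4 = -128 + 3388 = 3260$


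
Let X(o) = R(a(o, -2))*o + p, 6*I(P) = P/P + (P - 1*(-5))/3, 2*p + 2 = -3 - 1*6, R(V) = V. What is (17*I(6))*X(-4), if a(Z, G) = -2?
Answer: 595/18 ≈ 33.056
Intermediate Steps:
p = -11/2 (p = -1 + (-3 - 1*6)/2 = -1 + (-3 - 6)/2 = -1 + (½)*(-9) = -1 - 9/2 = -11/2 ≈ -5.5000)
I(P) = 4/9 + P/18 (I(P) = (P/P + (P - 1*(-5))/3)/6 = (1 + (P + 5)*(⅓))/6 = (1 + (5 + P)*(⅓))/6 = (1 + (5/3 + P/3))/6 = (8/3 + P/3)/6 = 4/9 + P/18)
X(o) = -11/2 - 2*o (X(o) = -2*o - 11/2 = -11/2 - 2*o)
(17*I(6))*X(-4) = (17*(4/9 + (1/18)*6))*(-11/2 - 2*(-4)) = (17*(4/9 + ⅓))*(-11/2 + 8) = (17*(7/9))*(5/2) = (119/9)*(5/2) = 595/18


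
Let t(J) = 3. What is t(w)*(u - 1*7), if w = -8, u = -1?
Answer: -24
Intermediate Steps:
t(w)*(u - 1*7) = 3*(-1 - 1*7) = 3*(-1 - 7) = 3*(-8) = -24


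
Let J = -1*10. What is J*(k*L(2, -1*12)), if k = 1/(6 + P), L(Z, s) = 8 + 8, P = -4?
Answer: -80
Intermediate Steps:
L(Z, s) = 16
k = ½ (k = 1/(6 - 4) = 1/2 = ½ ≈ 0.50000)
J = -10
J*(k*L(2, -1*12)) = -5*16 = -10*8 = -80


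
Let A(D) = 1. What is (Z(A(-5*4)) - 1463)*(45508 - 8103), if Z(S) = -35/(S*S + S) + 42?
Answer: -107614185/2 ≈ -5.3807e+7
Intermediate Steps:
Z(S) = 42 - 35/(S + S²) (Z(S) = -35/(S² + S) + 42 = -35/(S + S²) + 42 = 42 - 35/(S + S²))
(Z(A(-5*4)) - 1463)*(45508 - 8103) = (7*(-5 + 6*1 + 6*1²)/(1*(1 + 1)) - 1463)*(45508 - 8103) = (7*1*(-5 + 6 + 6*1)/2 - 1463)*37405 = (7*1*(½)*(-5 + 6 + 6) - 1463)*37405 = (7*1*(½)*7 - 1463)*37405 = (49/2 - 1463)*37405 = -2877/2*37405 = -107614185/2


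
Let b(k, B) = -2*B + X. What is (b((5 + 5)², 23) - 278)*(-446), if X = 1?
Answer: 144058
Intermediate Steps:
b(k, B) = 1 - 2*B (b(k, B) = -2*B + 1 = 1 - 2*B)
(b((5 + 5)², 23) - 278)*(-446) = ((1 - 2*23) - 278)*(-446) = ((1 - 46) - 278)*(-446) = (-45 - 278)*(-446) = -323*(-446) = 144058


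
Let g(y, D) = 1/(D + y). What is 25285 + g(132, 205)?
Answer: 8521046/337 ≈ 25285.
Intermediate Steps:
25285 + g(132, 205) = 25285 + 1/(205 + 132) = 25285 + 1/337 = 8521046/337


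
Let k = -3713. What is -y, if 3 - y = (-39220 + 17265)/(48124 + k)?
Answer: -155188/44411 ≈ -3.4944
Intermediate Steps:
y = 155188/44411 (y = 3 - (-39220 + 17265)/(48124 - 3713) = 3 - (-21955)/44411 = 3 - 1*(-21955/44411) = 3 + 21955/44411 = 155188/44411 ≈ 3.4944)
-y = -1*155188/44411 = -155188/44411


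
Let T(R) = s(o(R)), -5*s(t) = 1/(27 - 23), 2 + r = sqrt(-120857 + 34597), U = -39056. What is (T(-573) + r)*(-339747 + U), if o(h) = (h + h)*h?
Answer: 15530923/20 - 757606*I*sqrt(21565) ≈ 7.7655e+5 - 1.1125e+8*I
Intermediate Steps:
o(h) = 2*h**2 (o(h) = (2*h)*h = 2*h**2)
r = -2 + 2*I*sqrt(21565) (r = -2 + sqrt(-120857 + 34597) = -2 + sqrt(-86260) = -2 + 2*I*sqrt(21565) ≈ -2.0 + 293.7*I)
s(t) = -1/20 (s(t) = -1/(5*(27 - 23)) = -1/5/4 = -1/5*1/4 = -1/20)
T(R) = -1/20
(T(-573) + r)*(-339747 + U) = (-1/20 + (-2 + 2*I*sqrt(21565)))*(-339747 - 39056) = (-41/20 + 2*I*sqrt(21565))*(-378803) = 15530923/20 - 757606*I*sqrt(21565)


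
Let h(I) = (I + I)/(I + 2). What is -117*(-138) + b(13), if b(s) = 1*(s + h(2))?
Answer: 16160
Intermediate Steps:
h(I) = 2*I/(2 + I) (h(I) = (2*I)/(2 + I) = 2*I/(2 + I))
b(s) = 1 + s (b(s) = 1*(s + 2*2/(2 + 2)) = 1*(s + 2*2/4) = 1*(s + 2*2*(1/4)) = 1*(s + 1) = 1*(1 + s) = 1 + s)
-117*(-138) + b(13) = -117*(-138) + (1 + 13) = 16146 + 14 = 16160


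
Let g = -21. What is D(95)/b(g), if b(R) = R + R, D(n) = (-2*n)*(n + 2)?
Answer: 9215/21 ≈ 438.81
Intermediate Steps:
D(n) = -2*n*(2 + n) (D(n) = (-2*n)*(2 + n) = -2*n*(2 + n))
b(R) = 2*R
D(95)/b(g) = (-2*95*(2 + 95))/((2*(-21))) = -2*95*97/(-42) = -18430*(-1/42) = 9215/21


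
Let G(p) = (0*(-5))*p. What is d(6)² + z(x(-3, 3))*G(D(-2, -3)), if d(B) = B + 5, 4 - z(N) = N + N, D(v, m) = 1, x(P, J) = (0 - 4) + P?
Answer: 121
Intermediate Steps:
x(P, J) = -4 + P
G(p) = 0 (G(p) = 0*p = 0)
z(N) = 4 - 2*N (z(N) = 4 - (N + N) = 4 - 2*N)
d(B) = 5 + B
d(6)² + z(x(-3, 3))*G(D(-2, -3)) = (5 + 6)² + (4 - 2*(-4 - 3))*0 = 11² + (4 - 2*(-7))*0 = 121 + (4 + 14)*0 = 121 + 18*0 = 121 + 0 = 121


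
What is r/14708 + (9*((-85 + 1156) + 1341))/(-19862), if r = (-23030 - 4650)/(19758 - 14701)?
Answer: -201894391526/184662863359 ≈ -1.0933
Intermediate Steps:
r = -27680/5057 ≈ -5.4736
r/14708 + (9*((-85 + 1156) + 1341))/(-19862) = -27680/5057/14708 + (9*((-85 + 1156) + 1341))/(-19862) = -27680/5057*1/14708 + (9*(1071 + 1341))*(-1/19862) = -6920/18594589 + (9*2412)*(-1/19862) = -6920/18594589 + 21708*(-1/19862) = -6920/18594589 - 10854/9931 = -201894391526/184662863359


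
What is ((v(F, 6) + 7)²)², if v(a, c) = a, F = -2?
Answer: 625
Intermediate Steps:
((v(F, 6) + 7)²)² = ((-2 + 7)²)² = (5²)² = 25² = 625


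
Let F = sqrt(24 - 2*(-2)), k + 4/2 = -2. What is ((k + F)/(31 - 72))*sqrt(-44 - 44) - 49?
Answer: -49 + 4*I*sqrt(22)*(2 - sqrt(7))/41 ≈ -49.0 - 0.2955*I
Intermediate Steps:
k = -4 (k = -2 - 2 = -4)
F = 2*sqrt(7) (F = sqrt(24 + 4) = sqrt(28) = 2*sqrt(7) ≈ 5.2915)
((k + F)/(31 - 72))*sqrt(-44 - 44) - 49 = ((-4 + 2*sqrt(7))/(31 - 72))*sqrt(-44 - 44) - 49 = ((-4 + 2*sqrt(7))/(-41))*sqrt(-88) - 49 = ((-4 + 2*sqrt(7))*(-1/41))*(2*I*sqrt(22)) - 49 = (4/41 - 2*sqrt(7)/41)*(2*I*sqrt(22)) - 49 = 2*I*sqrt(22)*(4/41 - 2*sqrt(7)/41) - 49 = -49 + 2*I*sqrt(22)*(4/41 - 2*sqrt(7)/41)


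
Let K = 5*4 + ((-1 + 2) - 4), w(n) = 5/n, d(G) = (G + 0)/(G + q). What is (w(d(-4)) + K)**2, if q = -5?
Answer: 12769/16 ≈ 798.06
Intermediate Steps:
d(G) = G/(-5 + G) (d(G) = (G + 0)/(G - 5) = G/(-5 + G))
K = 17 (K = 20 + (1 - 4) = 20 - 3 = 17)
(w(d(-4)) + K)**2 = (5/((-4/(-5 - 4))) + 17)**2 = (5/((-4/(-9))) + 17)**2 = (5/((-4*(-1/9))) + 17)**2 = (5/(4/9) + 17)**2 = (5*(9/4) + 17)**2 = (45/4 + 17)**2 = (113/4)**2 = 12769/16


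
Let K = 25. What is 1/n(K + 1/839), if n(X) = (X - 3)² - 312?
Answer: 703921/121111329 ≈ 0.0058122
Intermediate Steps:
n(X) = -312 + (-3 + X)² (n(X) = (-3 + X)² - 312 = -312 + (-3 + X)²)
1/n(K + 1/839) = 1/(-312 + (-3 + (25 + 1/839))²) = 1/(-312 + (-3 + 20976/839)²) = 1/(-312 + (18459/839)²) = 1/(-312 + 340734681/703921) = 1/(121111329/703921) = 703921/121111329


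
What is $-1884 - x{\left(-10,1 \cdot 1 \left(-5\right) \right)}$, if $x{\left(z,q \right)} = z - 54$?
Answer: $-1820$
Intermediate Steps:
$x{\left(z,q \right)} = -54 + z$
$-1884 - x{\left(-10,1 \cdot 1 \left(-5\right) \right)} = -1884 - \left(-54 - 10\right) = -1884 - -64 = -1884 + 64 = -1820$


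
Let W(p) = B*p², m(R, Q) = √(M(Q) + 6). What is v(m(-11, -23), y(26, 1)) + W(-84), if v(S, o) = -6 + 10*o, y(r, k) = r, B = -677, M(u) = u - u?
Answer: -4776658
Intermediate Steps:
M(u) = 0
m(R, Q) = √6 (m(R, Q) = √(0 + 6) = √6)
W(p) = -677*p²
v(m(-11, -23), y(26, 1)) + W(-84) = (-6 + 10*26) - 677*(-84)² = (-6 + 260) - 677*7056 = 254 - 4776912 = -4776658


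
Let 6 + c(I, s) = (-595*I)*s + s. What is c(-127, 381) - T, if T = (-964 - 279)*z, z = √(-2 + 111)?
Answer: 28790640 + 1243*√109 ≈ 2.8804e+7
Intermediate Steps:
c(I, s) = -6 + s - 595*I*s (c(I, s) = -6 + ((-595*I)*s + s) = -6 + (-595*I*s + s) = -6 + (s - 595*I*s) = -6 + s - 595*I*s)
z = √109 ≈ 10.440
T = -1243*√109 (T = (-964 - 279)*√109 = -1243*√109 ≈ -12977.)
c(-127, 381) - T = (-6 + 381 - 595*(-127)*381) - (-1243)*√109 = (-6 + 381 + 28790265) + 1243*√109 = 28790640 + 1243*√109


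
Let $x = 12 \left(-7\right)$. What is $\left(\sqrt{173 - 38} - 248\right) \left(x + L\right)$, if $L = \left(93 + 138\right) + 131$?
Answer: $-68944 + 834 \sqrt{15} \approx -65714.0$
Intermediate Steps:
$L = 362$ ($L = 231 + 131 = 362$)
$x = -84$
$\left(\sqrt{173 - 38} - 248\right) \left(x + L\right) = \left(\sqrt{173 - 38} - 248\right) \left(-84 + 362\right) = \left(\sqrt{135} - 248\right) 278 = \left(3 \sqrt{15} - 248\right) 278 = \left(-248 + 3 \sqrt{15}\right) 278 = -68944 + 834 \sqrt{15}$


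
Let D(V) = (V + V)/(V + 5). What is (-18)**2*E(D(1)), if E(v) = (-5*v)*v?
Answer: -180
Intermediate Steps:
D(V) = 2*V/(5 + V) (D(V) = (2*V)/(5 + V) = 2*V/(5 + V))
E(v) = -5*v**2
(-18)**2*E(D(1)) = (-18)**2*(-5*4/(5 + 1)**2) = 324*(-5*(2*1/6)**2) = 324*(-5*(2*1*(1/6))**2) = 324*(-5*(1/3)**2) = 324*(-5*1/9) = 324*(-5/9) = -180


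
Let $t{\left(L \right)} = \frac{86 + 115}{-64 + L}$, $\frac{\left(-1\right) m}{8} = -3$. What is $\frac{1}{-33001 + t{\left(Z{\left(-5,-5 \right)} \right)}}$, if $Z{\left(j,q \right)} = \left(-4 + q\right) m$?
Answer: $- \frac{280}{9240481} \approx -3.0301 \cdot 10^{-5}$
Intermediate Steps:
$m = 24$ ($m = \left(-8\right) \left(-3\right) = 24$)
$Z{\left(j,q \right)} = -96 + 24 q$ ($Z{\left(j,q \right)} = \left(-4 + q\right) 24 = -96 + 24 q$)
$t{\left(L \right)} = \frac{201}{-64 + L}$
$\frac{1}{-33001 + t{\left(Z{\left(-5,-5 \right)} \right)}} = \frac{1}{-33001 + \frac{201}{-64 + \left(-96 + 24 \left(-5\right)\right)}} = \frac{1}{-33001 + \frac{201}{-64 - 216}} = \frac{1}{-33001 + \frac{201}{-280}} = \frac{1}{-33001 + 201 \left(- \frac{1}{280}\right)} = \frac{1}{-33001 - \frac{201}{280}} = \frac{1}{- \frac{9240481}{280}} = - \frac{280}{9240481}$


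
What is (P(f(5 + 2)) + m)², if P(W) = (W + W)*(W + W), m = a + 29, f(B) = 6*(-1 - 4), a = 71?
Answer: 13690000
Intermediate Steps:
f(B) = -30 (f(B) = 6*(-5) = -30)
m = 100 (m = 71 + 29 = 100)
P(W) = 4*W² (P(W) = (2*W)*(2*W) = 4*W²)
(P(f(5 + 2)) + m)² = (4*(-30)² + 100)² = (4*900 + 100)² = (3600 + 100)² = 3700² = 13690000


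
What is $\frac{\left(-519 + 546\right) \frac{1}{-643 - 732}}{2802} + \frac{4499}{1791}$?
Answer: $\frac{5777824631}{2300091750} \approx 2.512$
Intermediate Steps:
$\frac{\left(-519 + 546\right) \frac{1}{-643 - 732}}{2802} + \frac{4499}{1791} = \frac{27}{-1375} \cdot \frac{1}{2802} + 4499 \cdot \frac{1}{1791} = 27 \left(- \frac{1}{1375}\right) \frac{1}{2802} + \frac{4499}{1791} = \left(- \frac{27}{1375}\right) \frac{1}{2802} + \frac{4499}{1791} = - \frac{9}{1284250} + \frac{4499}{1791} = \frac{5777824631}{2300091750}$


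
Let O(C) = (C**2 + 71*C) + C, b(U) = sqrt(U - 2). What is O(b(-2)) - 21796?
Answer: -21800 + 144*I ≈ -21800.0 + 144.0*I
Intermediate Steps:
b(U) = sqrt(-2 + U)
O(C) = C**2 + 72*C
O(b(-2)) - 21796 = sqrt(-2 - 2)*(72 + sqrt(-2 - 2)) - 21796 = sqrt(-4)*(72 + sqrt(-4)) - 21796 = (2*I)*(72 + 2*I) - 21796 = 2*I*(72 + 2*I) - 21796 = -21796 + 2*I*(72 + 2*I)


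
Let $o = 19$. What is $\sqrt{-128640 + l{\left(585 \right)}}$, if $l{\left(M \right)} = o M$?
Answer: $5 i \sqrt{4701} \approx 342.82 i$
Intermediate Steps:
$l{\left(M \right)} = 19 M$
$\sqrt{-128640 + l{\left(585 \right)}} = \sqrt{-128640 + 19 \cdot 585} = \sqrt{-128640 + 11115} = \sqrt{-117525} = 5 i \sqrt{4701}$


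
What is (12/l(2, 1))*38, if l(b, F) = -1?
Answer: -456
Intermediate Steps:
(12/l(2, 1))*38 = (12/(-1))*38 = (12*(-1))*38 = -12*38 = -456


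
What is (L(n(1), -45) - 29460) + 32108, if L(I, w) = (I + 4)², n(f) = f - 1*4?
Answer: 2649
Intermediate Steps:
n(f) = -4 + f (n(f) = f - 4 = -4 + f)
L(I, w) = (4 + I)²
(L(n(1), -45) - 29460) + 32108 = ((4 + (-4 + 1))² - 29460) + 32108 = ((4 - 3)² - 29460) + 32108 = (1² - 29460) + 32108 = (1 - 29460) + 32108 = -29459 + 32108 = 2649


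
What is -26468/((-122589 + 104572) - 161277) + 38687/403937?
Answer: 8813875747/36211740239 ≈ 0.24340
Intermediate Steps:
-26468/((-122589 + 104572) - 161277) + 38687/403937 = -26468/(-18017 - 161277) + 38687*(1/403937) = -26468/(-179294) + 38687/403937 = -26468*(-1/179294) + 38687/403937 = 13234/89647 + 38687/403937 = 8813875747/36211740239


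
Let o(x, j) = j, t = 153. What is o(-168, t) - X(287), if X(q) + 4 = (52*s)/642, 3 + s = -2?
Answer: 50527/321 ≈ 157.41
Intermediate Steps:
s = -5 (s = -3 - 2 = -5)
X(q) = -1414/321 (X(q) = -4 + (52*(-5))/642 = -4 - 260*1/642 = -4 - 130/321 = -1414/321)
o(-168, t) - X(287) = 153 - 1*(-1414/321) = 153 + 1414/321 = 50527/321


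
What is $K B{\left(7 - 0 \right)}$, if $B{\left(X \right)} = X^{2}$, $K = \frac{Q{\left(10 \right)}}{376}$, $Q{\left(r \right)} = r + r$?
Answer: $\frac{245}{94} \approx 2.6064$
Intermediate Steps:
$Q{\left(r \right)} = 2 r$
$K = \frac{5}{94}$ ($K = \frac{2 \cdot 10}{376} = 20 \cdot \frac{1}{376} = \frac{5}{94} \approx 0.053191$)
$K B{\left(7 - 0 \right)} = \frac{5 \left(7 - 0\right)^{2}}{94} = \frac{5 \left(7 + 0\right)^{2}}{94} = \frac{5 \cdot 7^{2}}{94} = \frac{5}{94} \cdot 49 = \frac{245}{94}$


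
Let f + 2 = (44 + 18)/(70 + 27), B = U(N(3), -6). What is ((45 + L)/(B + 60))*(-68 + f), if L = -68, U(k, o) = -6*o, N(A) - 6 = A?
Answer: 19343/1164 ≈ 16.618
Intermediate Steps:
N(A) = 6 + A
B = 36 (B = -6*(-6) = 36)
f = -132/97 (f = -2 + (44 + 18)/(70 + 27) = -2 + 62/97 = -132/97 ≈ -1.3608)
((45 + L)/(B + 60))*(-68 + f) = ((45 - 68)/(36 + 60))*(-68 - 132/97) = -23/96*(-6728/97) = 19343/1164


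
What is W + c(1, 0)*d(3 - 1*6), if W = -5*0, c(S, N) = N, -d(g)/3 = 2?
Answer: 0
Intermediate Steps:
d(g) = -6 (d(g) = -3*2 = -6)
W = 0
W + c(1, 0)*d(3 - 1*6) = 0 + 0*(-6) = 0 + 0 = 0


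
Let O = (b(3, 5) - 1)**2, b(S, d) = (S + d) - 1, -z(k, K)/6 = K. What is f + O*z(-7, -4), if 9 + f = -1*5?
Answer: 850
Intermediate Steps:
z(k, K) = -6*K
f = -14 (f = -9 - 1*5 = -9 - 5 = -14)
b(S, d) = -1 + S + d
O = 36 (O = ((-1 + 3 + 5) - 1)**2 = (7 - 1)**2 = 6**2 = 36)
f + O*z(-7, -4) = -14 + 36*(-6*(-4)) = -14 + 36*24 = -14 + 864 = 850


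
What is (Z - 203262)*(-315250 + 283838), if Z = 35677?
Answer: 5264180020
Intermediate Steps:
(Z - 203262)*(-315250 + 283838) = (35677 - 203262)*(-315250 + 283838) = -167585*(-31412) = 5264180020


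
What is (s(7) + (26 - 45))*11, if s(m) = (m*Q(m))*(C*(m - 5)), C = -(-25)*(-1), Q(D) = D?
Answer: -27159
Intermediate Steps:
C = -25 (C = -5*5 = -25)
s(m) = m²*(125 - 25*m) (s(m) = (m*m)*(-25*(m - 5)) = m²*(-25*(-5 + m)) = m²*(125 - 25*m))
(s(7) + (26 - 45))*11 = (25*7²*(5 - 1*7) + (26 - 45))*11 = (25*49*(5 - 7) - 19)*11 = (25*49*(-2) - 19)*11 = (-2450 - 19)*11 = -2469*11 = -27159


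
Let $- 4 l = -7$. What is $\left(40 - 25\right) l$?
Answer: $\frac{105}{4} \approx 26.25$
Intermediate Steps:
$l = \frac{7}{4}$ ($l = \left(- \frac{1}{4}\right) \left(-7\right) = \frac{7}{4} \approx 1.75$)
$\left(40 - 25\right) l = \left(40 - 25\right) \frac{7}{4} = 15 \cdot \frac{7}{4} = \frac{105}{4}$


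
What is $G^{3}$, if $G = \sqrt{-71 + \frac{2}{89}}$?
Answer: $- \frac{6317 i \sqrt{562213}}{7921} \approx - 597.97 i$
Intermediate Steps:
$G = \frac{i \sqrt{562213}}{89}$ ($G = \sqrt{-71 + 2 \cdot \frac{1}{89}} = \sqrt{-71 + \frac{2}{89}} = \sqrt{- \frac{6317}{89}} = \frac{i \sqrt{562213}}{89} \approx 8.4248 i$)
$G^{3} = \left(\frac{i \sqrt{562213}}{89}\right)^{3} = - \frac{6317 i \sqrt{562213}}{7921}$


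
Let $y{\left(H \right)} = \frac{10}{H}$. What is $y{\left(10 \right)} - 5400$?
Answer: $-5399$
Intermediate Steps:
$y{\left(10 \right)} - 5400 = \frac{10}{10} - 5400 = 10 \cdot \frac{1}{10} - 5400 = 1 - 5400 = -5399$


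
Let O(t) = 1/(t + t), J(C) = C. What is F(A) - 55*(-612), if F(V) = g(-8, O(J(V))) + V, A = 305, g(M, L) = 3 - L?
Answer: 20720479/610 ≈ 33968.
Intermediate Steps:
O(t) = 1/(2*t)
F(V) = 3 + V - 1/(2*V) (F(V) = (3 - 1/(2*V)) + V = 3 + V - 1/(2*V))
F(A) - 55*(-612) = (3 + 305 - ½/305) - 55*(-612) = (3 + 305 - ½*1/305) + 33660 = (3 + 305 - 1/610) + 33660 = 187879/610 + 33660 = 20720479/610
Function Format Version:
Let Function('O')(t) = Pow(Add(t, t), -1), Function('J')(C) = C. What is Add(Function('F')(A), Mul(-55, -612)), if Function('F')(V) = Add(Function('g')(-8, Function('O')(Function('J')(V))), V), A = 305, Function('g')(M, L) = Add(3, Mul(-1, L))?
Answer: Rational(20720479, 610) ≈ 33968.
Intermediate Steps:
Function('O')(t) = Mul(Rational(1, 2), Pow(t, -1)) (Function('O')(t) = Pow(Mul(2, t), -1) = Mul(Rational(1, 2), Pow(t, -1)))
Function('F')(V) = Add(3, V, Mul(Rational(-1, 2), Pow(V, -1))) (Function('F')(V) = Add(Add(3, Mul(-1, Mul(Rational(1, 2), Pow(V, -1)))), V) = Add(Add(3, Mul(Rational(-1, 2), Pow(V, -1))), V) = Add(3, V, Mul(Rational(-1, 2), Pow(V, -1))))
Add(Function('F')(A), Mul(-55, -612)) = Add(Add(3, 305, Mul(Rational(-1, 2), Pow(305, -1))), Mul(-55, -612)) = Add(Add(3, 305, Mul(Rational(-1, 2), Rational(1, 305))), 33660) = Add(Add(3, 305, Rational(-1, 610)), 33660) = Add(Rational(187879, 610), 33660) = Rational(20720479, 610)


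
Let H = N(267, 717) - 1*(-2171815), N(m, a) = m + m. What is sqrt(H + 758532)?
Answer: sqrt(2930881) ≈ 1712.0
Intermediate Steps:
N(m, a) = 2*m
H = 2172349 (H = 2*267 - 1*(-2171815) = 534 + 2171815 = 2172349)
sqrt(H + 758532) = sqrt(2172349 + 758532) = sqrt(2930881)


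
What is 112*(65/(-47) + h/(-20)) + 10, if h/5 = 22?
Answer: -35762/47 ≈ -760.89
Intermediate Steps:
h = 110 (h = 5*22 = 110)
112*(65/(-47) + h/(-20)) + 10 = 112*(65/(-47) + 110/(-20)) + 10 = 112*(65*(-1/47) + 110*(-1/20)) + 10 = 112*(-65/47 - 11/2) + 10 = 112*(-647/94) + 10 = -36232/47 + 10 = -35762/47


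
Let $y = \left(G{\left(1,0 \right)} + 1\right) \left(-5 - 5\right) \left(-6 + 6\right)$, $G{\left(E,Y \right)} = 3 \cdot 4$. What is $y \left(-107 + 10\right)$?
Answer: $0$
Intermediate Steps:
$G{\left(E,Y \right)} = 12$
$y = 0$ ($y = \left(12 + 1\right) \left(-5 - 5\right) \left(-6 + 6\right) = 13 \left(-10\right) 0 = \left(-130\right) 0 = 0$)
$y \left(-107 + 10\right) = 0 \left(-107 + 10\right) = 0 \left(-97\right) = 0$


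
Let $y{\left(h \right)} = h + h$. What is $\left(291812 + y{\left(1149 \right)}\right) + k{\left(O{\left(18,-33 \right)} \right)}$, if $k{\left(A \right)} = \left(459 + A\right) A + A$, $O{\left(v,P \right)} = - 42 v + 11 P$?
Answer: $1031531$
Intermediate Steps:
$y{\left(h \right)} = 2 h$
$k{\left(A \right)} = A + A \left(459 + A\right)$ ($k{\left(A \right)} = A \left(459 + A\right) + A = A + A \left(459 + A\right)$)
$\left(291812 + y{\left(1149 \right)}\right) + k{\left(O{\left(18,-33 \right)} \right)} = \left(291812 + 2 \cdot 1149\right) + \left(\left(-42\right) 18 + 11 \left(-33\right)\right) \left(460 + \left(\left(-42\right) 18 + 11 \left(-33\right)\right)\right) = \left(291812 + 2298\right) + \left(-756 - 363\right) \left(460 - 1119\right) = 294110 - 1119 \left(460 - 1119\right) = 294110 - -737421 = 294110 + 737421 = 1031531$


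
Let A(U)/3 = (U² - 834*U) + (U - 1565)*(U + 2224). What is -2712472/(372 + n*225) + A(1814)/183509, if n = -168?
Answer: 202567457984/1717093713 ≈ 117.97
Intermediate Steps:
A(U) = -2502*U + 3*U² + 3*(-1565 + U)*(2224 + U) (A(U) = 3*((U² - 834*U) + (U - 1565)*(U + 2224)) = 3*((U² - 834*U) + (-1565 + U)*(2224 + U)) = 3*(U² - 834*U + (-1565 + U)*(2224 + U)) = -2502*U + 3*U² + 3*(-1565 + U)*(2224 + U))
-2712472/(372 + n*225) + A(1814)/183509 = -2712472/(372 - 168*225) + (-10441680 - 525*1814 + 6*1814²)/183509 = -2712472/(372 - 37800) + (-10441680 - 952350 + 6*3290596)*(1/183509) = -2712472/(-37428) + (-10441680 - 952350 + 19743576)*(1/183509) = -2712472*(-1/37428) + 8349546*(1/183509) = 678118/9357 + 8349546/183509 = 202567457984/1717093713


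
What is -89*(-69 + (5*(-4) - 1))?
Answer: 8010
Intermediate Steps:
-89*(-69 + (5*(-4) - 1)) = -89*(-69 + (-20 - 1)) = -89*(-69 - 21) = -89*(-90) = 8010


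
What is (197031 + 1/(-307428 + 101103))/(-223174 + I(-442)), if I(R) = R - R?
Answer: -20326210537/23023187775 ≈ -0.88286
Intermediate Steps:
I(R) = 0
(197031 + 1/(-307428 + 101103))/(-223174 + I(-442)) = (197031 + 1/(-307428 + 101103))/(-223174 + 0) = (197031 + 1/(-206325))/(-223174) = (197031 - 1/206325)*(-1/223174) = (40652421074/206325)*(-1/223174) = -20326210537/23023187775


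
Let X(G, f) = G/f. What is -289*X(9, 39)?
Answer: -867/13 ≈ -66.692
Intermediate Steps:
-289*X(9, 39) = -2601/39 = -289*3/13 = -867/13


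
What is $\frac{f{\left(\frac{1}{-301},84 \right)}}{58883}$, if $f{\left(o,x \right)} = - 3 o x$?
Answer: $\frac{36}{2531969} \approx 1.4218 \cdot 10^{-5}$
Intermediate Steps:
$f{\left(o,x \right)} = - 3 o x$
$\frac{f{\left(\frac{1}{-301},84 \right)}}{58883} = \frac{\left(-3\right) \frac{1}{-301} \cdot 84}{58883} = \left(-3\right) \left(- \frac{1}{301}\right) 84 \cdot \frac{1}{58883} = \frac{36}{43} \cdot \frac{1}{58883} = \frac{36}{2531969}$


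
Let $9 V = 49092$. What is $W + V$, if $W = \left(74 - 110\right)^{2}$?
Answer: $\frac{20252}{3} \approx 6750.7$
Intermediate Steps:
$W = 1296$ ($W = \left(-36\right)^{2} = 1296$)
$V = \frac{16364}{3}$ ($V = \frac{1}{9} \cdot 49092 = \frac{16364}{3} \approx 5454.7$)
$W + V = 1296 + \frac{16364}{3} = \frac{20252}{3}$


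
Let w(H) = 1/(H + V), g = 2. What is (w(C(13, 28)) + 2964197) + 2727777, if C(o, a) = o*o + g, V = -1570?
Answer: 7963071625/1399 ≈ 5.6920e+6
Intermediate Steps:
C(o, a) = 2 + o² (C(o, a) = o*o + 2 = o² + 2 = 2 + o²)
w(H) = 1/(-1570 + H) (w(H) = 1/(H - 1570) = 1/(-1570 + H))
(w(C(13, 28)) + 2964197) + 2727777 = (1/(-1570 + (2 + 13²)) + 2964197) + 2727777 = (1/(-1570 + (2 + 169)) + 2964197) + 2727777 = (1/(-1570 + 171) + 2964197) + 2727777 = (1/(-1399) + 2964197) + 2727777 = (-1/1399 + 2964197) + 2727777 = 4146911602/1399 + 2727777 = 7963071625/1399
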